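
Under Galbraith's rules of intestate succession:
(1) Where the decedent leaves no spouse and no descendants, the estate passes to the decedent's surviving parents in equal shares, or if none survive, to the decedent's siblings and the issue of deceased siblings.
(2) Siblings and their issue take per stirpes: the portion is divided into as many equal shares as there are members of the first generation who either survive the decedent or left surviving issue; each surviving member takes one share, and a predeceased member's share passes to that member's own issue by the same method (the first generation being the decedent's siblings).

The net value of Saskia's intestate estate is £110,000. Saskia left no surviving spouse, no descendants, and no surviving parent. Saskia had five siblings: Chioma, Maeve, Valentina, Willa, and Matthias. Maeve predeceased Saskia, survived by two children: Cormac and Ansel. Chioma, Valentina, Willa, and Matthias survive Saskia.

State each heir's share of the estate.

Chioma: £22,000; Cormac: £11,000; Ansel: £11,000; Valentina: £22,000; Willa: £22,000; Matthias: £22,000

The entire £110,000 passes to the siblings and their issue.
That amount (£110,000) is divided into 5 shares of £22,000: Chioma, Valentina, Willa, and Matthias each take £22,000; Maeve's £22,000 share passes to Maeve's issue.
Maeve's share (£22,000) is divided into 2 shares of £11,000: Cormac and Ansel each take £11,000.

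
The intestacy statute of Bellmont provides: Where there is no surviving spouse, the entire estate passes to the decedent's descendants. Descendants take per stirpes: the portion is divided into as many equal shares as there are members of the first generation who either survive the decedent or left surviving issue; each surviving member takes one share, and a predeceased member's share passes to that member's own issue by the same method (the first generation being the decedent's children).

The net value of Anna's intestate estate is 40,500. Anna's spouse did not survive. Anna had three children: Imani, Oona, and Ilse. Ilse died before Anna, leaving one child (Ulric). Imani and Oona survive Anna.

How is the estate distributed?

The entire 40,500 passes to the descendants.
That amount (40,500) is divided into 3 shares of 13,500: Imani and Oona each take 13,500; Ilse's 13,500 share passes to Ilse's issue.
Ilse's share (13,500) passes entirely to Ulric.

Imani: 13,500; Oona: 13,500; Ulric: 13,500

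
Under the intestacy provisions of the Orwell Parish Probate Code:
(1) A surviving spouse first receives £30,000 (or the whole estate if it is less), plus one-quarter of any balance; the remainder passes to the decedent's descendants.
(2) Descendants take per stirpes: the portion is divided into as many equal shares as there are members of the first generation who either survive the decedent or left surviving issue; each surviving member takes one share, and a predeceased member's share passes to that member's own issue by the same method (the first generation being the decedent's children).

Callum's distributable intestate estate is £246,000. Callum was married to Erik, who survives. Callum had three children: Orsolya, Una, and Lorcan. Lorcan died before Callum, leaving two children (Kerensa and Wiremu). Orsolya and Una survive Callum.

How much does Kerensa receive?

Kerensa receives £27,000.

Erik first takes £30,000, leaving a balance of £216,000. Erik then takes one-quarter of the balance (£54,000), for a total of £84,000. The remaining £162,000 passes to the descendants.
The descendants' portion (£162,000) is divided into 3 shares of £54,000: Orsolya and Una each take £54,000; Lorcan's £54,000 share passes to Lorcan's issue.
Lorcan's share (£54,000) is divided into 2 shares of £27,000: Kerensa and Wiremu each take £27,000.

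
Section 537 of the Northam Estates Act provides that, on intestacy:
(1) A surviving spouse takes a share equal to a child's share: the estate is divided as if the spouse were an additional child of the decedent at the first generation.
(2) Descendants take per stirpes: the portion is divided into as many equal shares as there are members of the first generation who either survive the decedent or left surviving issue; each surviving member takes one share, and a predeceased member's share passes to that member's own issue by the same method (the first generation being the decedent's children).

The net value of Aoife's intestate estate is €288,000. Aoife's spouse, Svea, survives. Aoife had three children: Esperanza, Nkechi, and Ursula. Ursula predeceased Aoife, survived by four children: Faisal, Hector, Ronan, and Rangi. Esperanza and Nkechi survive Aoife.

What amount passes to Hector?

The spouse counts as an additional share at the children's level, so there are 4 primary shares of €72,000. Svea takes one such share (€72,000).
The children's combined portion (€216,000) is divided into 3 shares of €72,000: Esperanza and Nkechi each take €72,000; Ursula's €72,000 share passes to Ursula's issue.
Ursula's share (€72,000) is divided into 4 shares of €18,000: Faisal, Hector, Ronan, and Rangi each take €18,000.

Hector receives €18,000.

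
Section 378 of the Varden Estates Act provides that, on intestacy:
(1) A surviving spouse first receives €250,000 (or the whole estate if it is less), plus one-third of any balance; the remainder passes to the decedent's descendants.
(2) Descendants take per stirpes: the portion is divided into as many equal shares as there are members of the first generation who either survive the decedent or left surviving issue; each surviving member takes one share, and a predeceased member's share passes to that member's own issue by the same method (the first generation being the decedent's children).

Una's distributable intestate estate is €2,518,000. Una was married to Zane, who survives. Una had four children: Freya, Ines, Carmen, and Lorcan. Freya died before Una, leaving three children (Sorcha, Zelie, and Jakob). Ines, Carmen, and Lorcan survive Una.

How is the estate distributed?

Zane first takes €250,000, leaving a balance of €2,268,000. Zane then takes one-third of the balance (€756,000), for a total of €1,006,000. The remaining €1,512,000 passes to the descendants.
The descendants' portion (€1,512,000) is divided into 4 shares of €378,000: Ines, Carmen, and Lorcan each take €378,000; Freya's €378,000 share passes to Freya's issue.
Freya's share (€378,000) is divided into 3 shares of €126,000: Sorcha, Zelie, and Jakob each take €126,000.

Zane: €1,006,000; Sorcha: €126,000; Zelie: €126,000; Jakob: €126,000; Ines: €378,000; Carmen: €378,000; Lorcan: €378,000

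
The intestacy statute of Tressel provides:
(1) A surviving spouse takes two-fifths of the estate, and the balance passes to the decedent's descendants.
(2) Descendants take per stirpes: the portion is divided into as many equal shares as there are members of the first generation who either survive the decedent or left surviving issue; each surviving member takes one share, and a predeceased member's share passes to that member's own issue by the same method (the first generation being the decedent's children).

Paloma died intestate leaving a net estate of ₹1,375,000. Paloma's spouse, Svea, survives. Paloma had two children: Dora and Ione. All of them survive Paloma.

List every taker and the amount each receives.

Svea takes two-fifths of ₹1,375,000 = ₹550,000. The remaining ₹825,000 passes to the descendants.
The descendants' portion (₹825,000) is divided into 2 shares of ₹412,500: Dora and Ione each take ₹412,500.

Svea: ₹550,000; Dora: ₹412,500; Ione: ₹412,500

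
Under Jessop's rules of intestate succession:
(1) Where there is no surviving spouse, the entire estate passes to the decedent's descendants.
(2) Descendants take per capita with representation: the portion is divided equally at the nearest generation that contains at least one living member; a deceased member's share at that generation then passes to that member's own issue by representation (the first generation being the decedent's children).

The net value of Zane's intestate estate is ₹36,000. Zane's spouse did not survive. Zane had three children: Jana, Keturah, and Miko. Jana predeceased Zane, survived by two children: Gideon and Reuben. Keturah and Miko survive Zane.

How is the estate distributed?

The entire ₹36,000 passes to the descendants.
That amount (₹36,000) is divided into 3 shares of ₹12,000: Keturah and Miko each take ₹12,000; Jana's ₹12,000 share passes to Jana's issue.
Jana's share (₹12,000) is divided into 2 shares of ₹6,000: Gideon and Reuben each take ₹6,000.

Gideon: ₹6,000; Reuben: ₹6,000; Keturah: ₹12,000; Miko: ₹12,000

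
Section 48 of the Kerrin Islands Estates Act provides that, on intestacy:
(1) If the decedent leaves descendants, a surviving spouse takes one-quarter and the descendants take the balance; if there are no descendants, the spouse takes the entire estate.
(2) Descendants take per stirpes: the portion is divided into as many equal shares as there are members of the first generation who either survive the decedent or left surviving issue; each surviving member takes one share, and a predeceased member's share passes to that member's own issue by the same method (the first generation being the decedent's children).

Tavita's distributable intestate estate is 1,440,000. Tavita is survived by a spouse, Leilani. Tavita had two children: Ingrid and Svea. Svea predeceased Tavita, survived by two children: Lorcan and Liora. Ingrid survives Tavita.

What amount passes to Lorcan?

Lorcan receives 270,000.

Leilani takes one-quarter of 1,440,000 = 360,000. The remaining 1,080,000 passes to the descendants.
The descendants' portion (1,080,000) is divided into 2 shares of 540,000: Ingrid takes 540,000; Svea's 540,000 share passes to Svea's issue.
Svea's share (540,000) is divided into 2 shares of 270,000: Lorcan and Liora each take 270,000.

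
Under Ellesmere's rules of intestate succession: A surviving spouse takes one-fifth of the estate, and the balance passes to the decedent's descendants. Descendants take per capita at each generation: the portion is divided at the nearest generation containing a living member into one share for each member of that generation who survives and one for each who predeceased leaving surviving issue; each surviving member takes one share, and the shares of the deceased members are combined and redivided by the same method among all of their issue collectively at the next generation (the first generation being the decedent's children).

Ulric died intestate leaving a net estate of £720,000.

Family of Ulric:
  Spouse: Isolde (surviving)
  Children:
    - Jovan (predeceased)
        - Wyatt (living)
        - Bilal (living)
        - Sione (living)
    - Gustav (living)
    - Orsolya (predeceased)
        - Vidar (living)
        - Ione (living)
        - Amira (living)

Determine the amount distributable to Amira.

Isolde takes one-fifth of £720,000 = £144,000. The remaining £576,000 passes to the descendants.
The descendants' portion (£576,000) is divided at the children's generation into 3 shares of £192,000. Gustav takes £192,000. The 2 shares of the deceased (Jovan and Orsolya) are combined into a pool of £384,000.
That pool (£384,000) is divided at the grandchildren's generation equally among Wyatt, Bilal, Sione, Vidar, Ione, and Amira: £64,000 each.

Amira receives £64,000.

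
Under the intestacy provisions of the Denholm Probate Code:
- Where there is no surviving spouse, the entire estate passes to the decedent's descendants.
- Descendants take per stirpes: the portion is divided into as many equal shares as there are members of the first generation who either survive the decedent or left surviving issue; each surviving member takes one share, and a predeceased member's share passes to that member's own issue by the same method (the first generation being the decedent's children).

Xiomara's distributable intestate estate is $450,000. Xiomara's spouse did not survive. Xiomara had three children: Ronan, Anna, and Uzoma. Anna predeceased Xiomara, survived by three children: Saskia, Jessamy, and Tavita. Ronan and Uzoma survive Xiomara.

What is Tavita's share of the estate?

The entire $450,000 passes to the descendants.
That amount ($450,000) is divided into 3 shares of $150,000: Ronan and Uzoma each take $150,000; Anna's $150,000 share passes to Anna's issue.
Anna's share ($150,000) is divided into 3 shares of $50,000: Saskia, Jessamy, and Tavita each take $50,000.

Tavita receives $50,000.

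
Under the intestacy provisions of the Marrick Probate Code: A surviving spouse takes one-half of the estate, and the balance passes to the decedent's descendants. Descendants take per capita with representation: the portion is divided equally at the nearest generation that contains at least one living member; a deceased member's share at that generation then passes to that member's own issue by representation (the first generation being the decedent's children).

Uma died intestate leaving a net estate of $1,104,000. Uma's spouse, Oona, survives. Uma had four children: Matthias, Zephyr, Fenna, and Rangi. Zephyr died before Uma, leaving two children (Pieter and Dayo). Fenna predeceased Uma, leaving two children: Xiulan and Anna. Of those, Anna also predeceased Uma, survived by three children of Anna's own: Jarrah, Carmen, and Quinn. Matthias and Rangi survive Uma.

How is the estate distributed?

Oona takes one-half of $1,104,000 = $552,000. The remaining $552,000 passes to the descendants.
The descendants' portion ($552,000) is divided into 4 shares of $138,000: Matthias and Rangi each take $138,000; Zephyr's $138,000 share passes to Zephyr's issue; Fenna's $138,000 share passes to Fenna's issue.
Zephyr's share ($138,000) is divided into 2 shares of $69,000: Pieter and Dayo each take $69,000.
Fenna's share ($138,000) is divided into 2 shares of $69,000: Xiulan takes $69,000; Anna's $69,000 share passes to Anna's issue.
Anna's share ($69,000) is divided into 3 shares of $23,000: Jarrah, Carmen, and Quinn each take $23,000.

Oona: $552,000; Matthias: $138,000; Pieter: $69,000; Dayo: $69,000; Xiulan: $69,000; Jarrah: $23,000; Carmen: $23,000; Quinn: $23,000; Rangi: $138,000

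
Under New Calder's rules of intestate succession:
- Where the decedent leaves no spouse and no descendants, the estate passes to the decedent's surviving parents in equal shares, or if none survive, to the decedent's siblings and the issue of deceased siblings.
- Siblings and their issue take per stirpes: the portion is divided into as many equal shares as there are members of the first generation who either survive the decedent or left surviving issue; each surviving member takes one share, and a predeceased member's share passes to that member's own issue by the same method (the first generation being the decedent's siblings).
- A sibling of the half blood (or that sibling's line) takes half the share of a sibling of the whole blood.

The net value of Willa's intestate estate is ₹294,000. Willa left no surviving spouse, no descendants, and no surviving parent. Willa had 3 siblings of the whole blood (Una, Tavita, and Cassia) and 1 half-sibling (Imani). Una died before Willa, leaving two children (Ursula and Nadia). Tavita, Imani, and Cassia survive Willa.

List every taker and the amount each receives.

The entire ₹294,000 passes to the siblings and their issue.
Counting each half-blood sibling's line as half a unit, there are 7/2 units in ₹294,000, so one unit is ₹84,000. Whole-blood lines (Una, Tavita, and Cassia) take ₹84,000 each; half-blood lines (Imani) take ₹42,000 each.
Una's share (₹84,000) is divided into 2 shares of ₹42,000: Ursula and Nadia each take ₹42,000.

Ursula: ₹42,000; Nadia: ₹42,000; Tavita: ₹84,000; Imani: ₹42,000; Cassia: ₹84,000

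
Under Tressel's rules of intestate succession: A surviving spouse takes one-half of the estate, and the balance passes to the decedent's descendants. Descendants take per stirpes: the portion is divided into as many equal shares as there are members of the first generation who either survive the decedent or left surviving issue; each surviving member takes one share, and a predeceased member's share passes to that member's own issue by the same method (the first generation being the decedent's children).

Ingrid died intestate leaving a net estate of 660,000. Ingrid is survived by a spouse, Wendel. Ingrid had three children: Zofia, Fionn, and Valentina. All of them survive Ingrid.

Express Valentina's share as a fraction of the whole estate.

Valentina receives 1/6 of the estate.

Wendel takes one-half of 660,000 = 330,000. The remaining 330,000 passes to the descendants.
The descendants' portion (330,000) is divided into 3 shares of 110,000: Zofia, Fionn, and Valentina each take 110,000.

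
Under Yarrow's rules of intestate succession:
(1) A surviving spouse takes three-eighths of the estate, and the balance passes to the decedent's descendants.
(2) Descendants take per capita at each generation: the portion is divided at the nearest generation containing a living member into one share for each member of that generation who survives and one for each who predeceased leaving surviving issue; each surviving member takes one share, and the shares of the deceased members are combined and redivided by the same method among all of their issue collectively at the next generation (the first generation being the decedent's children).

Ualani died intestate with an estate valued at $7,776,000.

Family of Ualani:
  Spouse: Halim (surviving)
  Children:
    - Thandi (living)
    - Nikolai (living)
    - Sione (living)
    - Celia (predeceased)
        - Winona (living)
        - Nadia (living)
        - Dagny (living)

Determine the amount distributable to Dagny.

Dagny receives $405,000.

Halim takes three-eighths of $7,776,000 = $2,916,000. The remaining $4,860,000 passes to the descendants.
The descendants' portion ($4,860,000) is divided at the children's generation into 4 shares of $1,215,000. Thandi, Nikolai, and Sione each take $1,215,000. The remaining share for the deceased Celia ($1,215,000) is carried to the next generation.
That pool ($1,215,000) is divided at the grandchildren's generation equally among Winona, Nadia, and Dagny: $405,000 each.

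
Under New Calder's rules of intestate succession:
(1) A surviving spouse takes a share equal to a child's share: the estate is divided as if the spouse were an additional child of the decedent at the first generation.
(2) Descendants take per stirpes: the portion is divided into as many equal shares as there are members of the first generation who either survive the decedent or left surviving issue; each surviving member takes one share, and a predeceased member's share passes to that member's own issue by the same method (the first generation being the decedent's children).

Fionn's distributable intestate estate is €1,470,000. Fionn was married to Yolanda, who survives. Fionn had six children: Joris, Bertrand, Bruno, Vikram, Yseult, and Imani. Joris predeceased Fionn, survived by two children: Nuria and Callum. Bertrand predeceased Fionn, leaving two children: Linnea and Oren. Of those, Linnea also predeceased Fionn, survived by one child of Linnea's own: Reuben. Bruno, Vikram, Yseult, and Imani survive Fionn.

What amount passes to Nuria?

The spouse counts as an additional share at the children's level, so there are 7 primary shares of €210,000. Yolanda takes one such share (€210,000).
The children's combined portion (€1,260,000) is divided into 6 shares of €210,000: Bruno, Vikram, Yseult, and Imani each take €210,000; Joris's €210,000 share passes to Joris's issue; Bertrand's €210,000 share passes to Bertrand's issue.
Joris's share (€210,000) is divided into 2 shares of €105,000: Nuria and Callum each take €105,000.
Bertrand's share (€210,000) is divided into 2 shares of €105,000: Oren takes €105,000; Linnea's €105,000 share passes to Linnea's issue.
Linnea's share (€105,000) passes entirely to Reuben.

Nuria receives €105,000.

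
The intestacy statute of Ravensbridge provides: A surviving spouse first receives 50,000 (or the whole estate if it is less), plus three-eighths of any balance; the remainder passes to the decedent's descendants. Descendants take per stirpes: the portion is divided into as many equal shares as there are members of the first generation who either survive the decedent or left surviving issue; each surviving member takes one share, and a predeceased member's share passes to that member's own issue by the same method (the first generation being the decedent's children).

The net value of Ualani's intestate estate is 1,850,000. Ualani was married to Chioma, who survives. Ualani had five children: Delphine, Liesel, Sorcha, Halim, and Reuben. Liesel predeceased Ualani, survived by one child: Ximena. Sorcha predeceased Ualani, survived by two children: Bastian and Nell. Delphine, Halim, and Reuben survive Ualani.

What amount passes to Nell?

Nell receives 112,500.

Chioma first takes 50,000, leaving a balance of 1,800,000. Chioma then takes three-eighths of the balance (675,000), for a total of 725,000. The remaining 1,125,000 passes to the descendants.
The descendants' portion (1,125,000) is divided into 5 shares of 225,000: Delphine, Halim, and Reuben each take 225,000; Liesel's 225,000 share passes to Liesel's issue; Sorcha's 225,000 share passes to Sorcha's issue.
Liesel's share (225,000) passes entirely to Ximena.
Sorcha's share (225,000) is divided into 2 shares of 112,500: Bastian and Nell each take 112,500.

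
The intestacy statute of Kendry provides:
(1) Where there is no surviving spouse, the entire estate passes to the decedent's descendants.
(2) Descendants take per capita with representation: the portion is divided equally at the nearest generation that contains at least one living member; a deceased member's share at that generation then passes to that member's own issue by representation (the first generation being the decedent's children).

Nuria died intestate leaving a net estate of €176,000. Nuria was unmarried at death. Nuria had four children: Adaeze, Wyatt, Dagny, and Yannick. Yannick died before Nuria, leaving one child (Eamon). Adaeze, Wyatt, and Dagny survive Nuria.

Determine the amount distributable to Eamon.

Eamon receives €44,000.

The entire €176,000 passes to the descendants.
That amount (€176,000) is divided into 4 shares of €44,000: Adaeze, Wyatt, and Dagny each take €44,000; Yannick's €44,000 share passes to Yannick's issue.
Yannick's share (€44,000) passes entirely to Eamon.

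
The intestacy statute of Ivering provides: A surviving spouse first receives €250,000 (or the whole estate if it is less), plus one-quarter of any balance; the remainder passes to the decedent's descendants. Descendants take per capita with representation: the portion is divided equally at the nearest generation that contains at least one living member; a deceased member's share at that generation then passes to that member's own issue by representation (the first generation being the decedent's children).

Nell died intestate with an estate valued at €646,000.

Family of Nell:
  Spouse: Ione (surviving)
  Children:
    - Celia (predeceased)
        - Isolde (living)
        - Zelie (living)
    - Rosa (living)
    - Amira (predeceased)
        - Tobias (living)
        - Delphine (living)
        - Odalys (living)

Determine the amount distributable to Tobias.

Ione first takes €250,000, leaving a balance of €396,000. Ione then takes one-quarter of the balance (€99,000), for a total of €349,000. The remaining €297,000 passes to the descendants.
The descendants' portion (€297,000) is divided into 3 shares of €99,000: Rosa takes €99,000; Celia's €99,000 share passes to Celia's issue; Amira's €99,000 share passes to Amira's issue.
Celia's share (€99,000) is divided into 2 shares of €49,500: Isolde and Zelie each take €49,500.
Amira's share (€99,000) is divided into 3 shares of €33,000: Tobias, Delphine, and Odalys each take €33,000.

Tobias receives €33,000.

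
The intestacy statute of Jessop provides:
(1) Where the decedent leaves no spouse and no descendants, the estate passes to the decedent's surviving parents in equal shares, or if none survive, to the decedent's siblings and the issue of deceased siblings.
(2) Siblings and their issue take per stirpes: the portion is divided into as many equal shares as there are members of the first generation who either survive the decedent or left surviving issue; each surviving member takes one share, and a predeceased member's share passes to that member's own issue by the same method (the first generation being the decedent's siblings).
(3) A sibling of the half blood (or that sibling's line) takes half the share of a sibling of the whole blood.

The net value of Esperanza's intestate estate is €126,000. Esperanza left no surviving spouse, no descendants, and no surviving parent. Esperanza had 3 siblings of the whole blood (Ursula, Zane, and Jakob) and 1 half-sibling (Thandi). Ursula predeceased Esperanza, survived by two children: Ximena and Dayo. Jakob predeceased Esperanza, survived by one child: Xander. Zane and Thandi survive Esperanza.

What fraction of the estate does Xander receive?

Xander receives 2/7 of the estate.

The entire €126,000 passes to the siblings and their issue.
Counting each half-blood sibling's line as half a unit, there are 7/2 units in €126,000, so one unit is €36,000. Whole-blood lines (Ursula, Zane, and Jakob) take €36,000 each; half-blood lines (Thandi) take €18,000 each.
Ursula's share (€36,000) is divided into 2 shares of €18,000: Ximena and Dayo each take €18,000.
Jakob's share (€36,000) passes entirely to Xander.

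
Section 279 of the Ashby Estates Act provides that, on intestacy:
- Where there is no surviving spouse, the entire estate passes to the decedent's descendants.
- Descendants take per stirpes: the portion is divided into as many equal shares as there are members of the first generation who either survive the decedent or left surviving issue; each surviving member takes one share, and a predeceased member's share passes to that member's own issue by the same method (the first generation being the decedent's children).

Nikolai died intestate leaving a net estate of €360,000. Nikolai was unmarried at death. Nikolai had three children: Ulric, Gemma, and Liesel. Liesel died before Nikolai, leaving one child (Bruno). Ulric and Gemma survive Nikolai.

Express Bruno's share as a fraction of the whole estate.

Bruno receives 1/3 of the estate.

The entire €360,000 passes to the descendants.
That amount (€360,000) is divided into 3 shares of €120,000: Ulric and Gemma each take €120,000; Liesel's €120,000 share passes to Liesel's issue.
Liesel's share (€120,000) passes entirely to Bruno.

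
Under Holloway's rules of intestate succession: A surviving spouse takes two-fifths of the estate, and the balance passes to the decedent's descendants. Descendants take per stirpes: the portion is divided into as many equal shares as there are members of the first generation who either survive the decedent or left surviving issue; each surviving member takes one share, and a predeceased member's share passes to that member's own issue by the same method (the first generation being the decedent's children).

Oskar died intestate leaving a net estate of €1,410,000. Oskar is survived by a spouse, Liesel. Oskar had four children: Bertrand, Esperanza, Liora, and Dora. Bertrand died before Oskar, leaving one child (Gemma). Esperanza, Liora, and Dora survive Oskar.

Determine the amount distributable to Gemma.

Liesel takes two-fifths of €1,410,000 = €564,000. The remaining €846,000 passes to the descendants.
The descendants' portion (€846,000) is divided into 4 shares of €211,500: Esperanza, Liora, and Dora each take €211,500; Bertrand's €211,500 share passes to Bertrand's issue.
Bertrand's share (€211,500) passes entirely to Gemma.

Gemma receives €211,500.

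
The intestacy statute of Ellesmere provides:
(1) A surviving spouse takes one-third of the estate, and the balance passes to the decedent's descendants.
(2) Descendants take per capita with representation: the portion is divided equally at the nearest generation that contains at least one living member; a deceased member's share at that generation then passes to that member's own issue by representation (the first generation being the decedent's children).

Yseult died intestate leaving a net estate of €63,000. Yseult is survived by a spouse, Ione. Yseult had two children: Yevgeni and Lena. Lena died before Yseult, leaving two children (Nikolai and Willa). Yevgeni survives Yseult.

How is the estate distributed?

Ione takes one-third of €63,000 = €21,000. The remaining €42,000 passes to the descendants.
The descendants' portion (€42,000) is divided into 2 shares of €21,000: Yevgeni takes €21,000; Lena's €21,000 share passes to Lena's issue.
Lena's share (€21,000) is divided into 2 shares of €10,500: Nikolai and Willa each take €10,500.

Ione: €21,000; Yevgeni: €21,000; Nikolai: €10,500; Willa: €10,500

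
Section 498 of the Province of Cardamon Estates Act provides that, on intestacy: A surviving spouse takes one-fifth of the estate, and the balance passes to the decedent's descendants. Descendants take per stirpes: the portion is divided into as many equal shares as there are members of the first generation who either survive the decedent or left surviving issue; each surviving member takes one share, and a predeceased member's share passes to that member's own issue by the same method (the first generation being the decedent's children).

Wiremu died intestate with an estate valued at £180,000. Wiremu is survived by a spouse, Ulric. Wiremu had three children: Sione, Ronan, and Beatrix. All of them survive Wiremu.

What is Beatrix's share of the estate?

Ulric takes one-fifth of £180,000 = £36,000. The remaining £144,000 passes to the descendants.
The descendants' portion (£144,000) is divided into 3 shares of £48,000: Sione, Ronan, and Beatrix each take £48,000.

Beatrix receives £48,000.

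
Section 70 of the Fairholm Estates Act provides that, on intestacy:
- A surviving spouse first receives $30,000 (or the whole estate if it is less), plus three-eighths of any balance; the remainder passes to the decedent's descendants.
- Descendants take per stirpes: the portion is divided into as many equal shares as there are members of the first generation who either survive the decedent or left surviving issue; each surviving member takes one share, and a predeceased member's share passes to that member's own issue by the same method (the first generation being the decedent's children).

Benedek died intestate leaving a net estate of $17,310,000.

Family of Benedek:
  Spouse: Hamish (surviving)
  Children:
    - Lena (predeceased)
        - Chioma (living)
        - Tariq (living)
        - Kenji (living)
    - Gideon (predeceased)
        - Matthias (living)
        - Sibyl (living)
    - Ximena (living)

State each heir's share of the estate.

Hamish: $6,510,000; Chioma: $1,200,000; Tariq: $1,200,000; Kenji: $1,200,000; Matthias: $1,800,000; Sibyl: $1,800,000; Ximena: $3,600,000

Hamish first takes $30,000, leaving a balance of $17,280,000. Hamish then takes three-eighths of the balance ($6,480,000), for a total of $6,510,000. The remaining $10,800,000 passes to the descendants.
The descendants' portion ($10,800,000) is divided into 3 shares of $3,600,000: Ximena takes $3,600,000; Lena's $3,600,000 share passes to Lena's issue; Gideon's $3,600,000 share passes to Gideon's issue.
Lena's share ($3,600,000) is divided into 3 shares of $1,200,000: Chioma, Tariq, and Kenji each take $1,200,000.
Gideon's share ($3,600,000) is divided into 2 shares of $1,800,000: Matthias and Sibyl each take $1,800,000.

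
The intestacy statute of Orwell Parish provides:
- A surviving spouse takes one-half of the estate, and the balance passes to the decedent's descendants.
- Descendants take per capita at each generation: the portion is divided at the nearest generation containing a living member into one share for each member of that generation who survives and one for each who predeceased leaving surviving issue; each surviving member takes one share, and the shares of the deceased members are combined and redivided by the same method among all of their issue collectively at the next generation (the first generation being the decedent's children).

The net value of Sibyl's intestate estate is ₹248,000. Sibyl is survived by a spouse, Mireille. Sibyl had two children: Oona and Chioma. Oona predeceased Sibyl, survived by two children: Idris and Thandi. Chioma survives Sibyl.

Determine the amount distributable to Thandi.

Mireille takes one-half of ₹248,000 = ₹124,000. The remaining ₹124,000 passes to the descendants.
The descendants' portion (₹124,000) is divided at the children's generation into 2 shares of ₹62,000. Chioma takes ₹62,000. The remaining share for the deceased Oona (₹62,000) is carried to the next generation.
That pool (₹62,000) is divided at the grandchildren's generation equally among Idris and Thandi: ₹31,000 each.

Thandi receives ₹31,000.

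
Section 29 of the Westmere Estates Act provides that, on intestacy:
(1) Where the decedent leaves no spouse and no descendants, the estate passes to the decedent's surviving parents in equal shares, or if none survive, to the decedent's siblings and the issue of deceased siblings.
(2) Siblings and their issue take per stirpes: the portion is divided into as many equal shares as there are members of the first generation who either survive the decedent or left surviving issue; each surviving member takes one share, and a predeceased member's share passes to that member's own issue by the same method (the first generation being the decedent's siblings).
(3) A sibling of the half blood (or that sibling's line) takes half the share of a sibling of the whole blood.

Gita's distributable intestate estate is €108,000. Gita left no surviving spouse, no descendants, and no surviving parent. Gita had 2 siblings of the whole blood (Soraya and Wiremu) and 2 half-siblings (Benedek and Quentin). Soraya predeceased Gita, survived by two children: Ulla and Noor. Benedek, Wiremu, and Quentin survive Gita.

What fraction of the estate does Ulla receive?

Ulla receives 1/6 of the estate.

The entire €108,000 passes to the siblings and their issue.
Counting each half-blood sibling's line as half a unit, there are 3 units in €108,000, so one unit is €36,000. Whole-blood lines (Soraya and Wiremu) take €36,000 each; half-blood lines (Benedek and Quentin) take €18,000 each.
Soraya's share (€36,000) is divided into 2 shares of €18,000: Ulla and Noor each take €18,000.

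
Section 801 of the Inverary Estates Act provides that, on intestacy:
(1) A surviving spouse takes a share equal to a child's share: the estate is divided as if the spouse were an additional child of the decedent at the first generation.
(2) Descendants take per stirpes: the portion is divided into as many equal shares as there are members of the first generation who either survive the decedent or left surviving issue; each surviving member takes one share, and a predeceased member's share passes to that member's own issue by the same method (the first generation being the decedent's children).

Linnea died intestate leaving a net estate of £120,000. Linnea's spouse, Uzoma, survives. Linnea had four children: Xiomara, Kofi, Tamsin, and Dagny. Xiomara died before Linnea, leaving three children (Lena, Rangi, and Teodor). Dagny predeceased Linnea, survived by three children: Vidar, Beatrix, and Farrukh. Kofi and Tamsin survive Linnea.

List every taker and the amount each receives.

The spouse counts as an additional share at the children's level, so there are 5 primary shares of £24,000. Uzoma takes one such share (£24,000).
The children's combined portion (£96,000) is divided into 4 shares of £24,000: Kofi and Tamsin each take £24,000; Xiomara's £24,000 share passes to Xiomara's issue; Dagny's £24,000 share passes to Dagny's issue.
Xiomara's share (£24,000) is divided into 3 shares of £8,000: Lena, Rangi, and Teodor each take £8,000.
Dagny's share (£24,000) is divided into 3 shares of £8,000: Vidar, Beatrix, and Farrukh each take £8,000.

Uzoma: £24,000; Lena: £8,000; Rangi: £8,000; Teodor: £8,000; Kofi: £24,000; Tamsin: £24,000; Vidar: £8,000; Beatrix: £8,000; Farrukh: £8,000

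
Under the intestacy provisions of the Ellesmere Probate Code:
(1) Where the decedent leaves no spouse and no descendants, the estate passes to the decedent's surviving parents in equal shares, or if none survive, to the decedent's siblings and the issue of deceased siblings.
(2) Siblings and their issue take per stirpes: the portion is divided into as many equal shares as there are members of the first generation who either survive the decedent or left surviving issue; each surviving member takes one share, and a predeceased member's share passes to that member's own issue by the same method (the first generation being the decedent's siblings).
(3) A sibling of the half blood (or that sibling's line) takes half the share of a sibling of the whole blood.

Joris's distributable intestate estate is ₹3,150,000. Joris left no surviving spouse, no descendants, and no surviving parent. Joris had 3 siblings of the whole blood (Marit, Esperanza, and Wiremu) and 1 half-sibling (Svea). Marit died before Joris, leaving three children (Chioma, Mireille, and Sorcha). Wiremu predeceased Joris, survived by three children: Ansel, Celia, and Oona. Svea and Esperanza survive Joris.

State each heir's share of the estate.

Svea: ₹450,000; Chioma: ₹300,000; Mireille: ₹300,000; Sorcha: ₹300,000; Esperanza: ₹900,000; Ansel: ₹300,000; Celia: ₹300,000; Oona: ₹300,000

The entire ₹3,150,000 passes to the siblings and their issue.
Counting each half-blood sibling's line as half a unit, there are 7/2 units in ₹3,150,000, so one unit is ₹900,000. Whole-blood lines (Marit, Esperanza, and Wiremu) take ₹900,000 each; half-blood lines (Svea) take ₹450,000 each.
Marit's share (₹900,000) is divided into 3 shares of ₹300,000: Chioma, Mireille, and Sorcha each take ₹300,000.
Wiremu's share (₹900,000) is divided into 3 shares of ₹300,000: Ansel, Celia, and Oona each take ₹300,000.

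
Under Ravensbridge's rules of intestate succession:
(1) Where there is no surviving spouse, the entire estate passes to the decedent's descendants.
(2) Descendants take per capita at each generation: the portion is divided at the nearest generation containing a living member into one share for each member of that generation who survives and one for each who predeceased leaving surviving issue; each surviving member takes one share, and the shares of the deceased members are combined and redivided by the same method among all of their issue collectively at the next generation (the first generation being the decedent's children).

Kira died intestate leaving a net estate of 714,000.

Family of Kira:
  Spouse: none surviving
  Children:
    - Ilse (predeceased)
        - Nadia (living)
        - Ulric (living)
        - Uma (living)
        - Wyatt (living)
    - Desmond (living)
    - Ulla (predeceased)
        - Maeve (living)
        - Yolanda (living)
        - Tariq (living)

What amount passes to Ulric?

The entire 714,000 passes to the descendants.
That amount (714,000) is divided at the children's generation into 3 shares of 238,000. Desmond takes 238,000. The 2 shares of the deceased (Ilse and Ulla) are combined into a pool of 476,000.
That pool (476,000) is divided at the grandchildren's generation equally among Nadia, Ulric, Uma, Wyatt, Maeve, Yolanda, and Tariq: 68,000 each.

Ulric receives 68,000.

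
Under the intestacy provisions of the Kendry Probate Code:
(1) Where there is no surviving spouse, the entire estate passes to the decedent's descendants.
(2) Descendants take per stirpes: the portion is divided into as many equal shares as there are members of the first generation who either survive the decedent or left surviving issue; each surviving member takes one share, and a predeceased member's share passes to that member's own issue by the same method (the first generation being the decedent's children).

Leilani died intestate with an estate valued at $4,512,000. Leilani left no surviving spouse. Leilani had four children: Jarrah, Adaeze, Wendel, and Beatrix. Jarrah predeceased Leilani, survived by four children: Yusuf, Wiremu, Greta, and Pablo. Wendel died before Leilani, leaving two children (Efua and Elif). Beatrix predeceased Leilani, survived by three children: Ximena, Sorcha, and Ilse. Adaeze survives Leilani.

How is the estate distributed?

Yusuf: $282,000; Wiremu: $282,000; Greta: $282,000; Pablo: $282,000; Adaeze: $1,128,000; Efua: $564,000; Elif: $564,000; Ximena: $376,000; Sorcha: $376,000; Ilse: $376,000

The entire $4,512,000 passes to the descendants.
That amount ($4,512,000) is divided into 4 shares of $1,128,000: Adaeze takes $1,128,000; Jarrah's $1,128,000 share passes to Jarrah's issue; Wendel's $1,128,000 share passes to Wendel's issue; Beatrix's $1,128,000 share passes to Beatrix's issue.
Jarrah's share ($1,128,000) is divided into 4 shares of $282,000: Yusuf, Wiremu, Greta, and Pablo each take $282,000.
Wendel's share ($1,128,000) is divided into 2 shares of $564,000: Efua and Elif each take $564,000.
Beatrix's share ($1,128,000) is divided into 3 shares of $376,000: Ximena, Sorcha, and Ilse each take $376,000.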